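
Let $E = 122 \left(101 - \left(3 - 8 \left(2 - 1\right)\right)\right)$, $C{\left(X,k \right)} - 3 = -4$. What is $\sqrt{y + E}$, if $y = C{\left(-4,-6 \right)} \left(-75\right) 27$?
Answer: $\sqrt{14957} \approx 122.3$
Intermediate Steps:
$C{\left(X,k \right)} = -1$ ($C{\left(X,k \right)} = 3 - 4 = -1$)
$E = 12932$ ($E = 122 \left(101 - \left(3 - 8 \left(2 - 1\right)\right)\right) = 122 \left(101 + \left(8 \cdot 1 - 3\right)\right) = 122 \left(101 + \left(8 - 3\right)\right) = 122 \left(101 + 5\right) = 122 \cdot 106 = 12932$)
$y = 2025$ ($y = \left(-1\right) \left(-75\right) 27 = 75 \cdot 27 = 2025$)
$\sqrt{y + E} = \sqrt{2025 + 12932} = \sqrt{14957}$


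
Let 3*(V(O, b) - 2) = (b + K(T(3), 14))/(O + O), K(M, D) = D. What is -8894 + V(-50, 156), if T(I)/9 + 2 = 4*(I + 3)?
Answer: -266777/30 ≈ -8892.6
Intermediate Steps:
T(I) = 90 + 36*I (T(I) = -18 + 9*(4*(I + 3)) = -18 + 9*(4*(3 + I)) = -18 + 9*(12 + 4*I) = -18 + (108 + 36*I) = 90 + 36*I)
V(O, b) = 2 + (14 + b)/(6*O) (V(O, b) = 2 + ((b + 14)/(O + O))/3 = 2 + ((14 + b)/((2*O)))/3 = 2 + ((14 + b)*(1/(2*O)))/3 = 2 + ((14 + b)/(2*O))/3 = 2 + (14 + b)/(6*O))
-8894 + V(-50, 156) = -8894 + (⅙)*(14 + 156 + 12*(-50))/(-50) = -8894 + (⅙)*(-1/50)*(14 + 156 - 600) = -8894 + (⅙)*(-1/50)*(-430) = -8894 + 43/30 = -266777/30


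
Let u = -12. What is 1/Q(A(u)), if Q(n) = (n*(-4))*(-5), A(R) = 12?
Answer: 1/240 ≈ 0.0041667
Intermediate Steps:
Q(n) = 20*n (Q(n) = -4*n*(-5) = 20*n)
1/Q(A(u)) = 1/(20*12) = 1/240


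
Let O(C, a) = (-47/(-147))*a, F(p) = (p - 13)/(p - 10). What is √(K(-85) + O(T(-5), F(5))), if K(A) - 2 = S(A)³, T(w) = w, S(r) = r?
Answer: I*√6770700435/105 ≈ 783.66*I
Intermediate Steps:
K(A) = 2 + A³
F(p) = (-13 + p)/(-10 + p)
O(C, a) = 47*a/147 (O(C, a) = (-47*(-1/147))*a = 47*a/147)
√(K(-85) + O(T(-5), F(5))) = √((2 + (-85)³) + 47*((-13 + 5)/(-10 + 5))/147) = √((2 - 614125) + 47*(-8/(-5))/147) = √(-614123 + 47*(-⅕*(-8))/147) = √(-614123 + (47/147)*(8/5)) = √(-614123 + 376/735) = √(-451380029/735) = I*√6770700435/105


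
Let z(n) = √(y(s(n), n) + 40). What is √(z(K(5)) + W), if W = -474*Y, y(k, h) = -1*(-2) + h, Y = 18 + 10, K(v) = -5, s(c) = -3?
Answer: √(-13272 + √37) ≈ 115.18*I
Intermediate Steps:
Y = 28
y(k, h) = 2 + h
z(n) = √(42 + n) (z(n) = √((2 + n) + 40) = √(42 + n))
W = -13272 (W = -474*28 = -13272)
√(z(K(5)) + W) = √(√(42 - 5) - 13272) = √(√37 - 13272) = √(-13272 + √37)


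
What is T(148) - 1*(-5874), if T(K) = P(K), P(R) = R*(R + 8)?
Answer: 28962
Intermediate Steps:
P(R) = R*(8 + R)
T(K) = K*(8 + K)
T(148) - 1*(-5874) = 148*(8 + 148) - 1*(-5874) = 148*156 + 5874 = 23088 + 5874 = 28962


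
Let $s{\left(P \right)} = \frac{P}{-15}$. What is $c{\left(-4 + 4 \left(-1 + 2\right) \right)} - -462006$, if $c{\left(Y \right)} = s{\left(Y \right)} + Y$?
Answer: $462006$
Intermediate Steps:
$s{\left(P \right)} = - \frac{P}{15}$ ($s{\left(P \right)} = P \left(- \frac{1}{15}\right) = - \frac{P}{15}$)
$c{\left(Y \right)} = \frac{14 Y}{15}$ ($c{\left(Y \right)} = - \frac{Y}{15} + Y = \frac{14 Y}{15}$)
$c{\left(-4 + 4 \left(-1 + 2\right) \right)} - -462006 = \frac{14 \left(-4 + 4 \left(-1 + 2\right)\right)}{15} - -462006 = \frac{14 \left(-4 + 4 \cdot 1\right)}{15} + 462006 = \frac{14 \left(-4 + 4\right)}{15} + 462006 = \frac{14}{15} \cdot 0 + 462006 = 0 + 462006 = 462006$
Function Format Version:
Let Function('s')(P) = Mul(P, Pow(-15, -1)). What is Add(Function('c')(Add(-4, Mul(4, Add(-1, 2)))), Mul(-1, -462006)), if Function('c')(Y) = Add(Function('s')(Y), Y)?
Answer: 462006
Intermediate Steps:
Function('s')(P) = Mul(Rational(-1, 15), P) (Function('s')(P) = Mul(P, Rational(-1, 15)) = Mul(Rational(-1, 15), P))
Function('c')(Y) = Mul(Rational(14, 15), Y) (Function('c')(Y) = Add(Mul(Rational(-1, 15), Y), Y) = Mul(Rational(14, 15), Y))
Add(Function('c')(Add(-4, Mul(4, Add(-1, 2)))), Mul(-1, -462006)) = Add(Mul(Rational(14, 15), Add(-4, Mul(4, Add(-1, 2)))), Mul(-1, -462006)) = Add(Mul(Rational(14, 15), Add(-4, Mul(4, 1))), 462006) = Add(Mul(Rational(14, 15), Add(-4, 4)), 462006) = Add(Mul(Rational(14, 15), 0), 462006) = Add(0, 462006) = 462006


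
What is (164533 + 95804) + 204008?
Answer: 464345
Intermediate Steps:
(164533 + 95804) + 204008 = 260337 + 204008 = 464345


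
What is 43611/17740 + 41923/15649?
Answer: 1426182559/277613260 ≈ 5.1373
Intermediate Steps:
43611/17740 + 41923/15649 = 1426182559/277613260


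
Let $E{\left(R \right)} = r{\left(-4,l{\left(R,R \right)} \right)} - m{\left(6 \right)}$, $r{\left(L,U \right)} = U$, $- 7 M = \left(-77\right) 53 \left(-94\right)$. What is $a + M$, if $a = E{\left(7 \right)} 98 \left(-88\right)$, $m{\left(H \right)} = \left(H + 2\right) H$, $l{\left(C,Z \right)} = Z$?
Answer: $298782$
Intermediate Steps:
$M = -54802$ ($M = - \frac{\left(-77\right) 53 \left(-94\right)}{7} = - \frac{\left(-4081\right) \left(-94\right)}{7} = \left(- \frac{1}{7}\right) 383614 = -54802$)
$m{\left(H \right)} = H \left(2 + H\right)$ ($m{\left(H \right)} = \left(2 + H\right) H = H \left(2 + H\right)$)
$E{\left(R \right)} = -48 + R$ ($E{\left(R \right)} = R - 6 \left(2 + 6\right) = R - 6 \cdot 8 = R - 48 = -48 + R$)
$a = 353584$ ($a = \left(-48 + 7\right) 98 \left(-88\right) = \left(-41\right) 98 \left(-88\right) = \left(-4018\right) \left(-88\right) = 353584$)
$a + M = 353584 - 54802 = 298782$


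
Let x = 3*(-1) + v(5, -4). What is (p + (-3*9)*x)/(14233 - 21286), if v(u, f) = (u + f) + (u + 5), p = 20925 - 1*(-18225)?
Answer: -12978/2351 ≈ -5.5202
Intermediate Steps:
p = 39150 (p = 20925 + 18225 = 39150)
v(u, f) = 5 + f + 2*u (v(u, f) = (f + u) + (5 + u) = 5 + f + 2*u)
x = 8 (x = 3*(-1) + (5 - 4 + 2*5) = -3 + (5 - 4 + 10) = -3 + 11 = 8)
(p + (-3*9)*x)/(14233 - 21286) = (39150 - 3*9*8)/(14233 - 21286) = (39150 - 27*8)/(-7053) = (39150 - 216)*(-1/7053) = 38934*(-1/7053) = -12978/2351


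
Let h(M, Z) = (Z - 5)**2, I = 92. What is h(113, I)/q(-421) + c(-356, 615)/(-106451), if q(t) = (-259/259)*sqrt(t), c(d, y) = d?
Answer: 356/106451 + 7569*I*sqrt(421)/421 ≈ 0.0033443 + 368.89*I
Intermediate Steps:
h(M, Z) = (-5 + Z)**2
q(t) = -sqrt(t) (q(t) = (-259*1/259)*sqrt(t) = -sqrt(t))
h(113, I)/q(-421) + c(-356, 615)/(-106451) = (-5 + 92)**2/((-sqrt(-421))) - 356/(-106451) = 87**2/((-I*sqrt(421))) - 356*(-1/106451) = 7569/((-I*sqrt(421))) + 356/106451 = 7569*(I*sqrt(421)/421) + 356/106451 = 7569*I*sqrt(421)/421 + 356/106451 = 356/106451 + 7569*I*sqrt(421)/421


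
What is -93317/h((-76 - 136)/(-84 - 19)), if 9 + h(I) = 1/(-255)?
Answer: 3399405/328 ≈ 10364.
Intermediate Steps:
h(I) = -2296/255 (h(I) = -9 + 1/(-255) = -9 - 1/255 = -2296/255)
-93317/h((-76 - 136)/(-84 - 19)) = -93317/(-2296/255) = -93317*(-255/2296) = 3399405/328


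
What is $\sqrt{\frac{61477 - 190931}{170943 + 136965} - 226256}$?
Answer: $\frac{i \sqrt{595854682747806}}{51318} \approx 475.66 i$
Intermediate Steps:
$\sqrt{\frac{61477 - 190931}{170943 + 136965} - 226256} = \sqrt{- \frac{129454}{307908} - 226256} = \sqrt{\left(-129454\right) \frac{1}{307908} - 226256} = \sqrt{- \frac{64727}{153954} - 226256} = \sqrt{- \frac{34833080951}{153954}} = \frac{i \sqrt{595854682747806}}{51318}$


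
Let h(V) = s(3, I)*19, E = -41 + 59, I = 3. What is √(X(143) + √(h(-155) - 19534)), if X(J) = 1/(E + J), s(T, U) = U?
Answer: √(161 + 25921*I*√19477)/161 ≈ 8.3536 + 8.3533*I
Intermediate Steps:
E = 18
h(V) = 57 (h(V) = 3*19 = 57)
X(J) = 1/(18 + J)
√(X(143) + √(h(-155) - 19534)) = √(1/(18 + 143) + √(57 - 19534)) = √(1/161 + √(-19477)) = √(1/161 + I*√19477)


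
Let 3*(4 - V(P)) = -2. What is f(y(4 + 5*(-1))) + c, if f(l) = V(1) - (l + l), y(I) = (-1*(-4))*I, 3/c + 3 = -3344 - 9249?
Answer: 478639/37788 ≈ 12.666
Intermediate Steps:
c = -3/12596 (c = 3/(-3 + (-3344 - 9249)) = 3/(-3 - 12593) = 3/(-12596) = 3*(-1/12596) = -3/12596 ≈ -0.00023817)
V(P) = 14/3 (V(P) = 4 - 1/3*(-2) = 4 + 2/3 = 14/3)
y(I) = 4*I
f(l) = 14/3 - 2*l (f(l) = 14/3 - (l + l) = 14/3 - 2*l)
f(y(4 + 5*(-1))) + c = (14/3 - 8*(4 + 5*(-1))) - 3/12596 = (14/3 - 8*(4 - 5)) - 3/12596 = (14/3 - 8*(-1)) - 3/12596 = (14/3 - 2*(-4)) - 3/12596 = (14/3 + 8) - 3/12596 = 38/3 - 3/12596 = 478639/37788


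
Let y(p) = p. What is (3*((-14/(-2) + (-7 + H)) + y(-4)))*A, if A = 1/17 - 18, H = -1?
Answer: 4575/17 ≈ 269.12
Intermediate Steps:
A = -305/17 (A = 1/17 - 18 = -305/17 ≈ -17.941)
(3*((-14/(-2) + (-7 + H)) + y(-4)))*A = (3*((-14/(-2) + (-7 - 1)) - 4))*(-305/17) = (3*((-14*(-½) - 8) - 4))*(-305/17) = (3*((7 - 8) - 4))*(-305/17) = (3*(-1 - 4))*(-305/17) = (3*(-5))*(-305/17) = -15*(-305/17) = 4575/17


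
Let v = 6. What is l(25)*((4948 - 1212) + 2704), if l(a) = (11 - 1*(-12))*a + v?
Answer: 3741640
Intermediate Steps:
l(a) = 6 + 23*a (l(a) = (11 - 1*(-12))*a + 6 = (11 + 12)*a + 6 = 23*a + 6 = 6 + 23*a)
l(25)*((4948 - 1212) + 2704) = (6 + 23*25)*((4948 - 1212) + 2704) = (6 + 575)*(3736 + 2704) = 581*6440 = 3741640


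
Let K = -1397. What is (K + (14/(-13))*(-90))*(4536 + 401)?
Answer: -83440237/13 ≈ -6.4185e+6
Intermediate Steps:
(K + (14/(-13))*(-90))*(4536 + 401) = (-1397 + (14/(-13))*(-90))*(4536 + 401) = (-1397 + (14*(-1/13))*(-90))*4937 = (-1397 - 14/13*(-90))*4937 = (-1397 + 1260/13)*4937 = -16901/13*4937 = -83440237/13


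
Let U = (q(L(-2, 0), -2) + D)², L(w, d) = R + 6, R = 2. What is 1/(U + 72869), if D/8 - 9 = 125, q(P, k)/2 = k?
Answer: 1/1213493 ≈ 8.2407e-7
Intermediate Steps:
L(w, d) = 8 (L(w, d) = 2 + 6 = 8)
q(P, k) = 2*k
D = 1072 (D = 72 + 8*125 = 72 + 1000 = 1072)
U = 1140624 (U = (2*(-2) + 1072)² = (-4 + 1072)² = 1068² = 1140624)
1/(U + 72869) = 1/(1140624 + 72869) = 1/1213493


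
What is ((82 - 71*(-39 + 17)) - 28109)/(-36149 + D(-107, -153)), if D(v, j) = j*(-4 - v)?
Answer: 26465/51908 ≈ 0.50984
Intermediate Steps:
((82 - 71*(-39 + 17)) - 28109)/(-36149 + D(-107, -153)) = ((82 - 71*(-39 + 17)) - 28109)/(-36149 - 1*(-153)*(4 - 107)) = ((82 - 71*(-22)) - 28109)/(-36149 - 1*(-153)*(-103)) = ((82 + 1562) - 28109)/(-36149 - 15759) = (1644 - 28109)/(-51908) = -26465*(-1/51908) = 26465/51908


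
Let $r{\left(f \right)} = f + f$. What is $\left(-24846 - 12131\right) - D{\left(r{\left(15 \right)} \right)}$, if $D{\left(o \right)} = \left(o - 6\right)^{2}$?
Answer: $-37553$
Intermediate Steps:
$r{\left(f \right)} = 2 f$
$D{\left(o \right)} = \left(-6 + o\right)^{2}$
$\left(-24846 - 12131\right) - D{\left(r{\left(15 \right)} \right)} = \left(-24846 - 12131\right) - \left(-6 + 2 \cdot 15\right)^{2} = \left(-24846 - 12131\right) - \left(-6 + 30\right)^{2} = -36977 - 24^{2} = -36977 - 576 = -37553$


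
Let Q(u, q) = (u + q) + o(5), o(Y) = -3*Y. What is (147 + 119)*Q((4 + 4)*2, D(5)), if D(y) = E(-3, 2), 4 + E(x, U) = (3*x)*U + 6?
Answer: -3990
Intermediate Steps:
E(x, U) = 2 + 3*U*x (E(x, U) = -4 + ((3*x)*U + 6) = -4 + (3*U*x + 6) = -4 + (6 + 3*U*x) = 2 + 3*U*x)
D(y) = -16 (D(y) = 2 + 3*2*(-3) = 2 - 18 = -16)
Q(u, q) = -15 + q + u (Q(u, q) = (u + q) - 3*5 = (q + u) - 15 = -15 + q + u)
(147 + 119)*Q((4 + 4)*2, D(5)) = (147 + 119)*(-15 - 16 + (4 + 4)*2) = 266*(-15 - 16 + 8*2) = 266*(-15 - 16 + 16) = 266*(-15) = -3990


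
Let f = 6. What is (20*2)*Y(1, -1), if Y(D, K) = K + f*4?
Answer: 920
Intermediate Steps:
Y(D, K) = 24 + K (Y(D, K) = K + 6*4 = K + 24 = 24 + K)
(20*2)*Y(1, -1) = (20*2)*(24 - 1) = 40*23 = 920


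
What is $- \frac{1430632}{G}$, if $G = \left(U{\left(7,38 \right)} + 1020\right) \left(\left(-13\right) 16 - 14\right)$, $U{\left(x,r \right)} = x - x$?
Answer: $\frac{178829}{28305} \approx 6.3179$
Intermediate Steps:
$U{\left(x,r \right)} = 0$
$G = -226440$ ($G = \left(0 + 1020\right) \left(\left(-13\right) 16 - 14\right) = 1020 \left(-208 - 14\right) = 1020 \left(-222\right) = -226440$)
$- \frac{1430632}{G} = - \frac{1430632}{-226440} = \left(-1430632\right) \left(- \frac{1}{226440}\right) = \frac{178829}{28305}$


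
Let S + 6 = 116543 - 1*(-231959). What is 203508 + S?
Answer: 552004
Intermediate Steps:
S = 348496 (S = -6 + (116543 - 1*(-231959)) = -6 + (116543 + 231959) = -6 + 348502 = 348496)
203508 + S = 203508 + 348496 = 552004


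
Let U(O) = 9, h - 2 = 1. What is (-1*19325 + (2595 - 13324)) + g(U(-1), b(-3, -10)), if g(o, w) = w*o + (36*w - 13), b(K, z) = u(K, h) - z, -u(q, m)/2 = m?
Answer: -29887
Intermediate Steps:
h = 3 (h = 2 + 1 = 3)
u(q, m) = -2*m
b(K, z) = -6 - z (b(K, z) = -2*3 - z = -6 - z)
g(o, w) = -13 + 36*w + o*w (g(o, w) = o*w + (-13 + 36*w) = -13 + 36*w + o*w)
(-1*19325 + (2595 - 13324)) + g(U(-1), b(-3, -10)) = (-1*19325 + (2595 - 13324)) + (-13 + 36*(-6 - 1*(-10)) + 9*(-6 - 1*(-10))) = (-19325 - 10729) + (-13 + 36*(-6 + 10) + 9*(-6 + 10)) = -30054 + (-13 + 36*4 + 9*4) = -30054 + (-13 + 144 + 36) = -30054 + 167 = -29887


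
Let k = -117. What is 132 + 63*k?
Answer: -7239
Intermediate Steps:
132 + 63*k = 132 + 63*(-117) = 132 - 7371 = -7239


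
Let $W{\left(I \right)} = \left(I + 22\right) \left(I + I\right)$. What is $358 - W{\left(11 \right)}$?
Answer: $-368$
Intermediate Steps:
$W{\left(I \right)} = 2 I \left(22 + I\right)$ ($W{\left(I \right)} = \left(22 + I\right) 2 I = 2 I \left(22 + I\right)$)
$358 - W{\left(11 \right)} = 358 - 2 \cdot 11 \left(22 + 11\right) = 358 - 2 \cdot 11 \cdot 33 = 358 - 726 = -368$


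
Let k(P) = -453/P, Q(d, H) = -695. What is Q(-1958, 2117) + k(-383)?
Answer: -265732/383 ≈ -693.82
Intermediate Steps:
Q(-1958, 2117) + k(-383) = -695 - 453/(-383) = -695 - 453*(-1/383) = -695 + 453/383 = -265732/383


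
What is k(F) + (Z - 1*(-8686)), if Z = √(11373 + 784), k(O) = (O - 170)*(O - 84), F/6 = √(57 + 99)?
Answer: 28582 + √12157 - 3048*√39 ≈ 9657.5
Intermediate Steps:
F = 12*√39 (F = 6*√(57 + 99) = 6*√156 = 6*(2*√39) = 12*√39 ≈ 74.940)
k(O) = (-170 + O)*(-84 + O)
Z = √12157 ≈ 110.26
k(F) + (Z - 1*(-8686)) = (14280 + (12*√39)² - 3048*√39) + (√12157 - 1*(-8686)) = (14280 + 5616 - 3048*√39) + (√12157 + 8686) = (19896 - 3048*√39) + (8686 + √12157) = 28582 + √12157 - 3048*√39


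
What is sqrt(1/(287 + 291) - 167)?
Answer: 15*I*sqrt(858)/34 ≈ 12.923*I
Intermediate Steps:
sqrt(1/(287 + 291) - 167) = sqrt(1/578 - 167) = sqrt(-96525/578) = 15*I*sqrt(858)/34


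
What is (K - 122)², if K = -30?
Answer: 23104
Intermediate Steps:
(K - 122)² = (-30 - 122)² = (-152)² = 23104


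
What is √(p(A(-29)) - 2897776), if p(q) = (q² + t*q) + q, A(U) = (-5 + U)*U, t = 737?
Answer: 2*I*√299478 ≈ 1094.5*I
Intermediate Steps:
A(U) = U*(-5 + U)
p(q) = q² + 738*q (p(q) = (q² + 737*q) + q = q² + 738*q)
√(p(A(-29)) - 2897776) = √((-29*(-5 - 29))*(738 - 29*(-5 - 29)) - 2897776) = √((-29*(-34))*(738 - 29*(-34)) - 2897776) = √(986*(738 + 986) - 2897776) = √(986*1724 - 2897776) = √(1699864 - 2897776) = √(-1197912) = 2*I*√299478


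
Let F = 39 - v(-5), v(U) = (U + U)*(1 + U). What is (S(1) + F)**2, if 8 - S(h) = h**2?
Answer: 36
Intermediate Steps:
v(U) = 2*U*(1 + U) (v(U) = (2*U)*(1 + U) = 2*U*(1 + U))
S(h) = 8 - h**2
F = -1 (F = 39 - 2*(-5)*(1 - 5) = 39 - 2*(-5)*(-4) = 39 - 1*40 = 39 - 40 = -1)
(S(1) + F)**2 = ((8 - 1*1**2) - 1)**2 = ((8 - 1*1) - 1)**2 = ((8 - 1) - 1)**2 = (7 - 1)**2 = 6**2 = 36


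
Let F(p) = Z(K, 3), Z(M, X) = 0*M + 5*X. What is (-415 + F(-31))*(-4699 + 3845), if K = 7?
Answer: 341600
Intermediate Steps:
Z(M, X) = 5*X (Z(M, X) = 0 + 5*X = 5*X)
F(p) = 15 (F(p) = 5*3 = 15)
(-415 + F(-31))*(-4699 + 3845) = (-415 + 15)*(-4699 + 3845) = -400*(-854) = 341600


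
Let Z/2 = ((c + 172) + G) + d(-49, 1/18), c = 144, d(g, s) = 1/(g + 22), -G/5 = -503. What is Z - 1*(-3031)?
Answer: 234709/27 ≈ 8692.9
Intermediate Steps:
G = 2515 (G = -5*(-503) = 2515)
d(g, s) = 1/(22 + g)
Z = 152872/27 (Z = 2*(((144 + 172) + 2515) + 1/(22 - 49)) = 2*((316 + 2515) + 1/(-27)) = 2*(2831 - 1/27) = 2*(76436/27) = 152872/27 ≈ 5661.9)
Z - 1*(-3031) = 152872/27 - 1*(-3031) = 152872/27 + 3031 = 234709/27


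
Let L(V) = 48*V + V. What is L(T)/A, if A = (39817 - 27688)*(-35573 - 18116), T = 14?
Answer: -686/651193881 ≈ -1.0534e-6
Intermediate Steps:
A = -651193881 (A = 12129*(-53689) = -651193881)
L(V) = 49*V
L(T)/A = (49*14)/(-651193881) = 686*(-1/651193881) = -686/651193881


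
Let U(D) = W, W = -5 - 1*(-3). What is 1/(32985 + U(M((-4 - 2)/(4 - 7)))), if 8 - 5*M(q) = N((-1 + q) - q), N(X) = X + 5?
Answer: 1/32983 ≈ 3.0319e-5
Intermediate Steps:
N(X) = 5 + X
M(q) = ⅘ (M(q) = 8/5 - (5 + ((-1 + q) - q))/5 = 8/5 - (5 - 1)/5 = 8/5 - ⅕*4 = 8/5 - ⅘ = ⅘)
W = -2 (W = -5 + 3 = -2)
U(D) = -2
1/(32985 + U(M((-4 - 2)/(4 - 7)))) = 1/(32985 - 2) = 1/32983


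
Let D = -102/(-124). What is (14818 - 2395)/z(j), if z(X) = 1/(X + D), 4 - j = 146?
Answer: -108738519/62 ≈ -1.7538e+6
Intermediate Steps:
j = -142 (j = 4 - 1*146 = 4 - 146 = -142)
D = 51/62 (D = -102*(-1/124) = 51/62 ≈ 0.82258)
z(X) = 1/(51/62 + X) (z(X) = 1/(X + 51/62) = 1/(51/62 + X))
(14818 - 2395)/z(j) = (14818 - 2395)/((62/(51 + 62*(-142)))) = 12423/((62/(51 - 8804))) = 12423/((62/(-8753))) = 12423/((62*(-1/8753))) = 12423/(-62/8753) = 12423*(-8753/62) = -108738519/62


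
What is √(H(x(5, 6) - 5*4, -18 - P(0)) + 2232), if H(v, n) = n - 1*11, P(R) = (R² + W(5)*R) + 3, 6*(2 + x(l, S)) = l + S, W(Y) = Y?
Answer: 10*√22 ≈ 46.904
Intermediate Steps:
x(l, S) = -2 + S/6 + l/6 (x(l, S) = -2 + (l + S)/6 = -2 + (S + l)/6 = -2 + (S/6 + l/6) = -2 + S/6 + l/6)
P(R) = 3 + R² + 5*R (P(R) = (R² + 5*R) + 3 = 3 + R² + 5*R)
H(v, n) = -11 + n (H(v, n) = n - 11 = -11 + n)
√(H(x(5, 6) - 5*4, -18 - P(0)) + 2232) = √((-11 + (-18 - (3 + 0² + 5*0))) + 2232) = √((-11 + (-18 - (3 + 0 + 0))) + 2232) = √((-11 + (-18 - 1*3)) + 2232) = √((-11 + (-18 - 3)) + 2232) = √((-11 - 21) + 2232) = √(-32 + 2232) = √2200 = 10*√22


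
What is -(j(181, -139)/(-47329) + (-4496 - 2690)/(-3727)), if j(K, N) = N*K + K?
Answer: -433199200/176395183 ≈ -2.4558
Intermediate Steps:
j(K, N) = K + K*N (j(K, N) = K*N + K = K + K*N)
-(j(181, -139)/(-47329) + (-4496 - 2690)/(-3727)) = -((181*(1 - 139))/(-47329) + (-4496 - 2690)/(-3727)) = -((181*(-138))*(-1/47329) - 7186*(-1/3727)) = -(-24978*(-1/47329) + 7186/3727) = -(24978/47329 + 7186/3727) = -1*433199200/176395183 = -433199200/176395183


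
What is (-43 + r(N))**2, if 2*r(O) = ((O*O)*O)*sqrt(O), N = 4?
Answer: 441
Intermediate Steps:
r(O) = O**(7/2)/2 (r(O) = (((O*O)*O)*sqrt(O))/2 = ((O**2*O)*sqrt(O))/2 = (O**3*sqrt(O))/2 = O**(7/2)/2)
(-43 + r(N))**2 = (-43 + 4**(7/2)/2)**2 = (-43 + (1/2)*128)**2 = (-43 + 64)**2 = 21**2 = 441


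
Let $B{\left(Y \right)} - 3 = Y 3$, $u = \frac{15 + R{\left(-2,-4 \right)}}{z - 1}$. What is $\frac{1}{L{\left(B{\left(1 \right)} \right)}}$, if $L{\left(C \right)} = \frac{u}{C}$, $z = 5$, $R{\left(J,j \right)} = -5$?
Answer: $\frac{12}{5} \approx 2.4$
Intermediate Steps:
$u = \frac{5}{2}$ ($u = \frac{15 - 5}{5 - 1} = \frac{10}{4} = 10 \cdot \frac{1}{4} = \frac{5}{2} \approx 2.5$)
$B{\left(Y \right)} = 3 + 3 Y$ ($B{\left(Y \right)} = 3 + Y 3 = 3 + 3 Y$)
$L{\left(C \right)} = \frac{5}{2 C}$
$\frac{1}{L{\left(B{\left(1 \right)} \right)}} = \frac{1}{\frac{5}{2} \frac{1}{3 + 3 \cdot 1}} = \frac{1}{\frac{5}{2} \frac{1}{3 + 3}} = \frac{1}{\frac{5}{2} \cdot \frac{1}{6}} = \frac{1}{\frac{5}{12}} = \frac{12}{5}$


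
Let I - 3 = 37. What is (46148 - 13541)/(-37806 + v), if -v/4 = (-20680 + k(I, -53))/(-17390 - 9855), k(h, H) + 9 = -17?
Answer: -98708635/114456366 ≈ -0.86241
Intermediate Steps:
I = 40 (I = 3 + 37 = 40)
k(h, H) = -26 (k(h, H) = -9 - 17 = -26)
v = -82824/27245 (v = -4*(-20680 - 26)/(-17390 - 9855) = -(-82824)/(-27245) = -(-82824)*(-1)/27245 = -4*20706/27245 = -82824/27245 ≈ -3.0400)
(46148 - 13541)/(-37806 + v) = (46148 - 13541)/(-37806 - 82824/27245) = 32607/(-1030107294/27245) = 32607*(-27245/1030107294) = -98708635/114456366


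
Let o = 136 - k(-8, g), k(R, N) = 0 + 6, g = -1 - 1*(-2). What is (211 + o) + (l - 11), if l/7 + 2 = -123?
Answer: -545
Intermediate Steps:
l = -875 (l = -14 + 7*(-123) = -14 - 861 = -875)
g = 1 (g = -1 + 2 = 1)
k(R, N) = 6
o = 130 (o = 136 - 1*6 = 136 - 6 = 130)
(211 + o) + (l - 11) = (211 + 130) + (-875 - 11) = 341 - 886 = -545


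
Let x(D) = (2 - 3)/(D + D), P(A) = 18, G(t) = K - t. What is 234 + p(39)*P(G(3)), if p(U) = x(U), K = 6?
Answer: 3039/13 ≈ 233.77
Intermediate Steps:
G(t) = 6 - t
x(D) = -1/(2*D)
p(U) = -1/(2*U)
234 + p(39)*P(G(3)) = 234 - ½/39*18 = 234 - ½*1/39*18 = 234 - 1/78*18 = 234 - 3/13 = 3039/13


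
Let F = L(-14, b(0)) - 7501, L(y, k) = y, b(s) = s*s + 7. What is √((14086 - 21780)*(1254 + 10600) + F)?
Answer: I*√91212191 ≈ 9550.5*I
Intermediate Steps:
b(s) = 7 + s² (b(s) = s² + 7 = 7 + s²)
F = -7515 (F = -14 - 7501 = -7515)
√((14086 - 21780)*(1254 + 10600) + F) = √((14086 - 21780)*(1254 + 10600) - 7515) = √(-7694*11854 - 7515) = √(-91204676 - 7515) = √(-91212191) = I*√91212191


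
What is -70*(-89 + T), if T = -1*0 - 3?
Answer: 6440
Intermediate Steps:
T = -3 (T = 0 - 3 = -3)
-70*(-89 + T) = -70*(-89 - 3) = -70*(-92) = 6440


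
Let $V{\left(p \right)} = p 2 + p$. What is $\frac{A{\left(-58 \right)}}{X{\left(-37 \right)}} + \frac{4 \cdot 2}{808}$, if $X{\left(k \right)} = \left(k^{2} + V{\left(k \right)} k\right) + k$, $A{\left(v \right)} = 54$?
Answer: $\frac{3631}{183113} \approx 0.019829$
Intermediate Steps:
$V{\left(p \right)} = 3 p$ ($V{\left(p \right)} = 2 p + p = 3 p$)
$X{\left(k \right)} = k + 4 k^{2}$ ($X{\left(k \right)} = \left(k^{2} + 3 k k\right) + k = \left(k^{2} + 3 k^{2}\right) + k = 4 k^{2} + k = k + 4 k^{2}$)
$\frac{A{\left(-58 \right)}}{X{\left(-37 \right)}} + \frac{4 \cdot 2}{808} = \frac{54}{\left(-37\right) \left(1 + 4 \left(-37\right)\right)} + \frac{4 \cdot 2}{808} = \frac{54}{\left(-37\right) \left(1 - 148\right)} + 8 \cdot \frac{1}{808} = \frac{54}{\left(-37\right) \left(-147\right)} + \frac{1}{101} = \frac{54}{5439} + \frac{1}{101} = 54 \cdot \frac{1}{5439} + \frac{1}{101} = \frac{18}{1813} + \frac{1}{101} = \frac{3631}{183113}$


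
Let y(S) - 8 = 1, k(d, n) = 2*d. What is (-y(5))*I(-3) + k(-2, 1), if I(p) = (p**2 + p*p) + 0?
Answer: -166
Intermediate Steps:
y(S) = 9 (y(S) = 8 + 1 = 9)
I(p) = 2*p**2 (I(p) = (p**2 + p**2) + 0 = 2*p**2 + 0 = 2*p**2)
(-y(5))*I(-3) + k(-2, 1) = (-1*9)*(2*(-3)**2) + 2*(-2) = -18*9 - 4 = -9*18 - 4 = -162 - 4 = -166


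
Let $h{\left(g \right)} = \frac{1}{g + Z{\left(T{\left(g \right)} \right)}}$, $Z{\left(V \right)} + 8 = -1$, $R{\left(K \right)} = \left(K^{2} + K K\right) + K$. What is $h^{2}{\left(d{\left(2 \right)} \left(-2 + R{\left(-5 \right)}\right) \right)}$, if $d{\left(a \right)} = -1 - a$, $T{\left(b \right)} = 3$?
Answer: $\frac{1}{19044} \approx 5.251 \cdot 10^{-5}$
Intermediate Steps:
$R{\left(K \right)} = K + 2 K^{2}$ ($R{\left(K \right)} = \left(K^{2} + K^{2}\right) + K = 2 K^{2} + K = K + 2 K^{2}$)
$Z{\left(V \right)} = -9$ ($Z{\left(V \right)} = -8 - 1 = -9$)
$h{\left(g \right)} = \frac{1}{-9 + g}$ ($h{\left(g \right)} = \frac{1}{g - 9} = \frac{1}{-9 + g}$)
$h^{2}{\left(d{\left(2 \right)} \left(-2 + R{\left(-5 \right)}\right) \right)} = \left(\frac{1}{-9 + \left(-1 - 2\right) \left(-2 - 5 \left(1 + 2 \left(-5\right)\right)\right)}\right)^{2} = \left(\frac{1}{-9 + \left(-1 - 2\right) \left(-2 - 5 \left(1 - 10\right)\right)}\right)^{2} = \left(\frac{1}{-9 - 3 \left(-2 - -45\right)}\right)^{2} = \left(\frac{1}{-9 - 3 \left(-2 + 45\right)}\right)^{2} = \left(\frac{1}{-9 - 129}\right)^{2} = \left(\frac{1}{-138}\right)^{2} = \left(- \frac{1}{138}\right)^{2} = \frac{1}{19044}$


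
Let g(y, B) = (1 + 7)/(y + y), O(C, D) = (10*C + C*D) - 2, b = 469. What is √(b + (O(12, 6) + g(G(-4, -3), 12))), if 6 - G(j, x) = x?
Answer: √5935/3 ≈ 25.680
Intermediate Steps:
G(j, x) = 6 - x
O(C, D) = -2 + 10*C + C*D
g(y, B) = 4/y (g(y, B) = 8/((2*y)) = 8*(1/(2*y)) = 4/y)
√(b + (O(12, 6) + g(G(-4, -3), 12))) = √(469 + ((-2 + 10*12 + 12*6) + 4/(6 - 1*(-3)))) = √(469 + ((-2 + 120 + 72) + 4/(6 + 3))) = √(469 + (190 + 4/9)) = √(469 + 1714/9) = √(5935/9) = √5935/3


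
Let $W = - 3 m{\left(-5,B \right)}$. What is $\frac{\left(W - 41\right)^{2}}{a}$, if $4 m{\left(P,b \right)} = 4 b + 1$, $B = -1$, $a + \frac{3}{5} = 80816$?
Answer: $\frac{120125}{6465232} \approx 0.01858$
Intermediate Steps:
$a = \frac{404077}{5}$ ($a = - \frac{3}{5} + 80816 = \frac{404077}{5} \approx 80815.0$)
$m{\left(P,b \right)} = \frac{1}{4} + b$ ($m{\left(P,b \right)} = \frac{4 b + 1}{4} = \frac{1 + 4 b}{4} = \frac{1}{4} + b$)
$W = \frac{9}{4}$ ($W = - 3 \left(\frac{1}{4} - 1\right) = \left(-3\right) \left(- \frac{3}{4}\right) = \frac{9}{4} \approx 2.25$)
$\frac{\left(W - 41\right)^{2}}{a} = \frac{\left(\frac{9}{4} - 41\right)^{2}}{\frac{404077}{5}} = \left(- \frac{155}{4}\right)^{2} \cdot \frac{5}{404077} = \frac{24025}{16} \cdot \frac{5}{404077} = \frac{120125}{6465232}$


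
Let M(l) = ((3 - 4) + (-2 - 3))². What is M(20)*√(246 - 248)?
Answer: 36*I*√2 ≈ 50.912*I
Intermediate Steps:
M(l) = 36 (M(l) = (-1 - 5)² = (-6)² = 36)
M(20)*√(246 - 248) = 36*√(246 - 248) = 36*√(-2) = 36*(I*√2) = 36*I*√2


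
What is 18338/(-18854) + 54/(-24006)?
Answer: -36770012/37717427 ≈ -0.97488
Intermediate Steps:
18338/(-18854) + 54/(-24006) = 18338*(-1/18854) + 54*(-1/24006) = -9169/9427 - 9/4001 = -36770012/37717427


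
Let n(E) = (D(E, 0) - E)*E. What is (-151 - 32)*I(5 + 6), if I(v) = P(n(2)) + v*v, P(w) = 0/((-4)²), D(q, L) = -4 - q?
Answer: -22143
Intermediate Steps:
n(E) = E*(-4 - 2*E) (n(E) = ((-4 - E) - E)*E = (-4 - 2*E)*E = E*(-4 - 2*E))
P(w) = 0 (P(w) = 0/16 = 0*(1/16) = 0)
I(v) = v² (I(v) = 0 + v*v = 0 + v² = v²)
(-151 - 32)*I(5 + 6) = (-151 - 32)*(5 + 6)² = -183*11² = -183*121 = -22143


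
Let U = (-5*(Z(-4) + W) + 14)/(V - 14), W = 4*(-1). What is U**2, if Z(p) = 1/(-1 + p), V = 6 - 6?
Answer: 25/4 ≈ 6.2500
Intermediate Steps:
W = -4
V = 0
U = -5/2 (U = (-5*(1/(-1 - 4) - 4) + 14)/(0 - 14) = (-5*(1/(-5) - 4) + 14)/(-14) = (-5*(-1/5 - 4) + 14)*(-1/14) = (-5*(-21/5) + 14)*(-1/14) = (21 + 14)*(-1/14) = 35*(-1/14) = -5/2 ≈ -2.5000)
U**2 = (-5/2)**2 = 25/4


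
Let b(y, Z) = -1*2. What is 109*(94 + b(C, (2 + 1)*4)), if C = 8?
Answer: 10028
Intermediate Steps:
b(y, Z) = -2
109*(94 + b(C, (2 + 1)*4)) = 109*(94 - 2) = 109*92 = 10028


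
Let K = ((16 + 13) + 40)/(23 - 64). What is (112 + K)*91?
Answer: 411593/41 ≈ 10039.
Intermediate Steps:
K = -69/41 (K = (29 + 40)/(-41) = 69*(-1/41) = -69/41 ≈ -1.6829)
(112 + K)*91 = (112 - 69/41)*91 = (4523/41)*91 = 411593/41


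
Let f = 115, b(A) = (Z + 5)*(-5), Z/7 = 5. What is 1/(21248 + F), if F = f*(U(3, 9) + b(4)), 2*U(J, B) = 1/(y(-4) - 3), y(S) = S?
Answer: -14/24643 ≈ -0.00056811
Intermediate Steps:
Z = 35 (Z = 7*5 = 35)
b(A) = -200 (b(A) = (35 + 5)*(-5) = 40*(-5) = -200)
U(J, B) = -1/14 (U(J, B) = 1/(2*(-4 - 3)) = (½)/(-7) = (½)*(-⅐) = -1/14)
F = -322115/14 (F = 115*(-1/14 - 200) = 115*(-2801/14) = -322115/14 ≈ -23008.)
1/(21248 + F) = 1/(21248 - 322115/14) = 1/(-24643/14) = -14/24643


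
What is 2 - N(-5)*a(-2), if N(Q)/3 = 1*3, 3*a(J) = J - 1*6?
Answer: 26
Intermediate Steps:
a(J) = -2 + J/3 (a(J) = (J - 1*6)/3 = (J - 6)/3 = (-6 + J)/3 = -2 + J/3)
N(Q) = 9 (N(Q) = 3*(1*3) = 3*3 = 9)
2 - N(-5)*a(-2) = 2 - 9*(-2 + (⅓)*(-2)) = 2 - 9*(-2 - ⅔) = 2 - 9*(-8)/3 = 2 - 1*(-24) = 2 + 24 = 26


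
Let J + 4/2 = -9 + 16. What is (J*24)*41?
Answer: 4920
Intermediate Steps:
J = 5 (J = -2 + (-9 + 16) = -2 + 7 = 5)
(J*24)*41 = (5*24)*41 = 120*41 = 4920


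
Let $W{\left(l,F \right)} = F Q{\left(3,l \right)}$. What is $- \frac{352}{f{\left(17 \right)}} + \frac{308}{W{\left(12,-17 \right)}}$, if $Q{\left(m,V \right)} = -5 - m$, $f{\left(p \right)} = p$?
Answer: $- \frac{627}{34} \approx -18.441$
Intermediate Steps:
$W{\left(l,F \right)} = - 8 F$ ($W{\left(l,F \right)} = F \left(-5 - 3\right) = F \left(-8\right) = - 8 F$)
$- \frac{352}{f{\left(17 \right)}} + \frac{308}{W{\left(12,-17 \right)}} = - \frac{352}{17} + \frac{308}{\left(-8\right) \left(-17\right)} = \left(-352\right) \frac{1}{17} + \frac{308}{136} = - \frac{352}{17} + 308 \cdot \frac{1}{136} = - \frac{352}{17} + \frac{77}{34} = - \frac{627}{34}$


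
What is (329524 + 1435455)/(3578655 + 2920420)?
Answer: 1764979/6499075 ≈ 0.27157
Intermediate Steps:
(329524 + 1435455)/(3578655 + 2920420) = 1764979/6499075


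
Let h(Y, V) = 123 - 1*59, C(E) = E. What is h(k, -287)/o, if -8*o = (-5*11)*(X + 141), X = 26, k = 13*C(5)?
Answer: 512/9185 ≈ 0.055743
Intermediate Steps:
k = 65 (k = 13*5 = 65)
o = 9185/8 (o = -(-5*11)*(26 + 141)/8 = -(-55)*167/8 = -⅛*(-9185) = 9185/8 ≈ 1148.1)
h(Y, V) = 64 (h(Y, V) = 123 - 59 = 64)
h(k, -287)/o = 64/(9185/8) = 64*(8/9185) = 512/9185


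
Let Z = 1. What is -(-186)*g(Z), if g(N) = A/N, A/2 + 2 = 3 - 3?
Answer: -744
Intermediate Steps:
A = -4 (A = -4 + 2*(3 - 3) = -4 + 2*0 = -4 + 0 = -4)
g(N) = -4/N
-(-186)*g(Z) = -(-186)*(-4/1) = -(-186)*(-4*1) = -(-186)*(-4) = -1*744 = -744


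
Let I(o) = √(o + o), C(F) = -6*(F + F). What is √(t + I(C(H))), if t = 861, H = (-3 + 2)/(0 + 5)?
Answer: √(21525 + 10*√30)/5 ≈ 29.380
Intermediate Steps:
H = -⅕ (H = -1/5 = -1*⅕ = -⅕ ≈ -0.20000)
C(F) = -12*F
I(o) = √2*√o (I(o) = √(2*o) = √2*√o)
√(t + I(C(H))) = √(861 + √2*√(-12*(-⅕))) = √(861 + √2*√(12/5)) = √(861 + √2*(2*√15/5)) = √(861 + 2*√30/5)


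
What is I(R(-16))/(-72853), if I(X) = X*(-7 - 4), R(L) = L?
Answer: -16/6623 ≈ -0.0024158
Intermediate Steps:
I(X) = -11*X (I(X) = X*(-11) = -11*X)
I(R(-16))/(-72853) = -11*(-16)/(-72853) = 176*(-1/72853) = -16/6623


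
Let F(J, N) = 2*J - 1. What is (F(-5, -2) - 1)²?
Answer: 144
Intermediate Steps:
F(J, N) = -1 + 2*J
(F(-5, -2) - 1)² = ((-1 + 2*(-5)) - 1)² = ((-1 - 10) - 1)² = (-11 - 1)² = (-12)² = 144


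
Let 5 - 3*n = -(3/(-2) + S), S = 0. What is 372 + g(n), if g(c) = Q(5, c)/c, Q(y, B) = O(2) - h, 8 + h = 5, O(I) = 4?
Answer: 378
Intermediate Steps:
n = 7/6 (n = 5/3 - (-1)*(3/(-2) + 0)/3 = 5/3 - (-1)*(3*(-½) + 0)/3 = 5/3 - (-1)*(-3/2 + 0)/3 = 5/3 - (-1)*(-3)/(3*2) = 5/3 - ⅓*3/2 = 5/3 - ½ = 7/6 ≈ 1.1667)
h = -3 (h = -8 + 5 = -3)
Q(y, B) = 7 (Q(y, B) = 4 - 1*(-3) = 4 + 3 = 7)
g(c) = 7/c
372 + g(n) = 372 + 7/(7/6) = 372 + 7*(6/7) = 372 + 6 = 378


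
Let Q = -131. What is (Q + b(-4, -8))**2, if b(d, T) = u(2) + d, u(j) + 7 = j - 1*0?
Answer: 19600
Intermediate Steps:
u(j) = -7 + j (u(j) = -7 + (j - 1*0) = -7 + (j + 0) = -7 + j)
b(d, T) = -5 + d (b(d, T) = (-7 + 2) + d = -5 + d)
(Q + b(-4, -8))**2 = (-131 + (-5 - 4))**2 = (-131 - 9)**2 = (-140)**2 = 19600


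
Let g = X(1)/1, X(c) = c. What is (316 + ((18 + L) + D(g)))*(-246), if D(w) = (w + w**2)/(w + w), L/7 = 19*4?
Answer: -213282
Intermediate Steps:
g = 1 (g = 1/1 = 1*1 = 1)
L = 532 (L = 7*(19*4) = 7*76 = 532)
D(w) = (w + w**2)/(2*w) (D(w) = (w + w**2)/((2*w)) = (w + w**2)*(1/(2*w)) = (w + w**2)/(2*w))
(316 + ((18 + L) + D(g)))*(-246) = (316 + ((18 + 532) + (1/2 + (1/2)*1)))*(-246) = (316 + (550 + (1/2 + 1/2)))*(-246) = (316 + (550 + 1))*(-246) = (316 + 551)*(-246) = 867*(-246) = -213282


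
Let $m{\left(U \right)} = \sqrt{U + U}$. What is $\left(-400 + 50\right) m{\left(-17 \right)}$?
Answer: $- 350 i \sqrt{34} \approx - 2040.8 i$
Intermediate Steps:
$m{\left(U \right)} = \sqrt{2} \sqrt{U}$ ($m{\left(U \right)} = \sqrt{2 U} = \sqrt{2} \sqrt{U}$)
$\left(-400 + 50\right) m{\left(-17 \right)} = \left(-400 + 50\right) \sqrt{2} \sqrt{-17} = - 350 \sqrt{2} i \sqrt{17} = - 350 i \sqrt{34}$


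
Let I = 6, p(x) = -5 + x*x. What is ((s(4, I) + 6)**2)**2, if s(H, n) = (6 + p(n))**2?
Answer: 3574462890625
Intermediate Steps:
p(x) = -5 + x**2
s(H, n) = (1 + n**2)**2 (s(H, n) = (6 + (-5 + n**2))**2 = (1 + n**2)**2)
((s(4, I) + 6)**2)**2 = (((1 + 6**2)**2 + 6)**2)**2 = (((1 + 36)**2 + 6)**2)**2 = ((37**2 + 6)**2)**2 = ((1369 + 6)**2)**2 = (1375**2)**2 = 1890625**2 = 3574462890625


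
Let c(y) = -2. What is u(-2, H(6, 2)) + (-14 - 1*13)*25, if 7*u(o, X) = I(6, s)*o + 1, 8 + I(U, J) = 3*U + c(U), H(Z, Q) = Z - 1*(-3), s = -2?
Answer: -4740/7 ≈ -677.14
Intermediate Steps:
H(Z, Q) = 3 + Z (H(Z, Q) = Z + 3 = 3 + Z)
I(U, J) = -10 + 3*U (I(U, J) = -8 + (3*U - 2) = -8 + (-2 + 3*U) = -10 + 3*U)
u(o, X) = ⅐ + 8*o/7 (u(o, X) = ((-10 + 3*6)*o + 1)/7 = ((-10 + 18)*o + 1)/7 = (8*o + 1)/7 = (1 + 8*o)/7 = ⅐ + 8*o/7)
u(-2, H(6, 2)) + (-14 - 1*13)*25 = (⅐ + (8/7)*(-2)) + (-14 - 1*13)*25 = (⅐ - 16/7) + (-14 - 13)*25 = -15/7 - 27*25 = -15/7 - 675 = -4740/7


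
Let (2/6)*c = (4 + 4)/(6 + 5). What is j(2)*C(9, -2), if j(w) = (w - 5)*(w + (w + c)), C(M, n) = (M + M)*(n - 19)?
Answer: 77112/11 ≈ 7010.2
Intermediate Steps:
C(M, n) = 2*M*(-19 + n) (C(M, n) = (2*M)*(-19 + n) = 2*M*(-19 + n))
c = 24/11 (c = 3*((4 + 4)/(6 + 5)) = 3*(8/11) = 24/11 ≈ 2.1818)
j(w) = (-5 + w)*(24/11 + 2*w) (j(w) = (w - 5)*(w + (w + 24/11)) = (-5 + w)*(w + (24/11 + w)) = (-5 + w)*(24/11 + 2*w))
j(2)*C(9, -2) = (-120/11 + 2*2² - 86/11*2)*(2*9*(-19 - 2)) = (-120/11 + 2*4 - 172/11)*(2*9*(-21)) = (-120/11 + 8 - 172/11)*(-378) = -204/11*(-378) = 77112/11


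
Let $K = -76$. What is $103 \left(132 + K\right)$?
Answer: $5768$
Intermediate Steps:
$103 \left(132 + K\right) = 103 \left(132 - 76\right) = 103 \cdot 56 = 5768$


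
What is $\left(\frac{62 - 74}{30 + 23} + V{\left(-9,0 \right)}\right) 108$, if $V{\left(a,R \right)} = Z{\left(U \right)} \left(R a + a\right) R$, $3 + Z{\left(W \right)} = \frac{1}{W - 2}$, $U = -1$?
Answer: $- \frac{1296}{53} \approx -24.453$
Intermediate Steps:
$Z{\left(W \right)} = -3 + \frac{1}{-2 + W}$ ($Z{\left(W \right)} = -3 + \frac{1}{W - 2} = -3 + \frac{1}{-2 + W}$)
$V{\left(a,R \right)} = R \left(- \frac{10 a}{3} - \frac{10 R a}{3}\right)$ ($V{\left(a,R \right)} = \frac{7 - -3}{-2 - 1} \left(R a + a\right) R = \frac{7 + 3}{-3} \left(a + R a\right) R = \left(- \frac{1}{3}\right) 10 \left(a + R a\right) R = - \frac{10 \left(a + R a\right)}{3} R = \left(- \frac{10 a}{3} - \frac{10 R a}{3}\right) R = R \left(- \frac{10 a}{3} - \frac{10 R a}{3}\right)$)
$\left(\frac{62 - 74}{30 + 23} + V{\left(-9,0 \right)}\right) 108 = \left(\frac{62 - 74}{30 + 23} - 0 \left(-9\right) \left(1 + 0\right)\right) 108 = \left(- \frac{12}{53} - 0 \left(-9\right) 1\right) 108 = \left(\left(-12\right) \frac{1}{53} + 0\right) 108 = \left(- \frac{12}{53} + 0\right) 108 = \left(- \frac{12}{53}\right) 108 = - \frac{1296}{53}$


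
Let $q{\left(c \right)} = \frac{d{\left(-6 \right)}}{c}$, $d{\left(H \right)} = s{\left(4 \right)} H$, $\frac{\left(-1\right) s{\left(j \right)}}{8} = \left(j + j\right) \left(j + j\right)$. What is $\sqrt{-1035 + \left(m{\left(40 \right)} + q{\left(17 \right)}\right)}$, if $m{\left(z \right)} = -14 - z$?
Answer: $\frac{i \sqrt{262497}}{17} \approx 30.138 i$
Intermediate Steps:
$s{\left(j \right)} = - 32 j^{2}$ ($s{\left(j \right)} = - 8 \left(j + j\right) \left(j + j\right) = - 8 \cdot 2 j 2 j = - 8 \cdot 4 j^{2} = - 32 j^{2}$)
$d{\left(H \right)} = - 512 H$ ($d{\left(H \right)} = - 32 \cdot 4^{2} H = \left(-32\right) 16 H = - 512 H$)
$q{\left(c \right)} = \frac{3072}{c}$ ($q{\left(c \right)} = \frac{\left(-512\right) \left(-6\right)}{c} = \frac{3072}{c}$)
$\sqrt{-1035 + \left(m{\left(40 \right)} + q{\left(17 \right)}\right)} = \sqrt{-1035 + \left(\left(-14 - 40\right) + \frac{3072}{17}\right)} = \sqrt{-1035 + \left(\left(-14 - 40\right) + 3072 \cdot \frac{1}{17}\right)} = \sqrt{-1035 + \left(-54 + \frac{3072}{17}\right)} = \sqrt{-1035 + \frac{2154}{17}} = \sqrt{- \frac{15441}{17}} = \frac{i \sqrt{262497}}{17}$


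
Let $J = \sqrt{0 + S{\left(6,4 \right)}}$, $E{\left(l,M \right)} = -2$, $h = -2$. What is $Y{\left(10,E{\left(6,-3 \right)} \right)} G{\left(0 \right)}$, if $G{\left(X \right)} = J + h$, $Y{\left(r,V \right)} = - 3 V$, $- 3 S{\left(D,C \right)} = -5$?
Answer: $-12 + 2 \sqrt{15} \approx -4.254$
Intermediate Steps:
$S{\left(D,C \right)} = \frac{5}{3}$ ($S{\left(D,C \right)} = \left(- \frac{1}{3}\right) \left(-5\right) = \frac{5}{3}$)
$J = \frac{\sqrt{15}}{3}$ ($J = \sqrt{0 + \frac{5}{3}} = \sqrt{\frac{5}{3}} = \frac{\sqrt{15}}{3} \approx 1.291$)
$G{\left(X \right)} = -2 + \frac{\sqrt{15}}{3}$ ($G{\left(X \right)} = \frac{\sqrt{15}}{3} - 2 = -2 + \frac{\sqrt{15}}{3}$)
$Y{\left(10,E{\left(6,-3 \right)} \right)} G{\left(0 \right)} = \left(-3\right) \left(-2\right) \left(-2 + \frac{\sqrt{15}}{3}\right) = 6 \left(-2 + \frac{\sqrt{15}}{3}\right) = -12 + 2 \sqrt{15}$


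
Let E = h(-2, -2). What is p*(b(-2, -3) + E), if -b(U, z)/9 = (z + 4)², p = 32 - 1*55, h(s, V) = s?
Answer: 253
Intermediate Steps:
E = -2
p = -23 (p = 32 - 55 = -23)
b(U, z) = -9*(4 + z)² (b(U, z) = -9*(z + 4)² = -9*(4 + z)²)
p*(b(-2, -3) + E) = -23*(-9*(4 - 3)² - 2) = -23*(-9*1² - 2) = -23*(-9*1 - 2) = -23*(-9 - 2) = -23*(-11) = 253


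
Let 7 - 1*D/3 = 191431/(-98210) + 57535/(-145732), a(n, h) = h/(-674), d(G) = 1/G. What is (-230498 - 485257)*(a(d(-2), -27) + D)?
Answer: -9691237461447222111/482325848564 ≈ -2.0093e+7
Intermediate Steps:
a(n, h) = -h/674 (a(n, h) = h*(-1/674) = -h/674)
D = 200601769323/7156169860 (D = 21 - 3*(191431/(-98210) + 57535/(-145732)) = 21 - 3*(191431*(-1/98210) + 57535*(-1/145732)) = 21 - 3*(-191431/98210 - 57535/145732) = 21 - 3*(-16774067421/7156169860) = 21 + 50322202263/7156169860 = 200601769323/7156169860 ≈ 28.032)
(-230498 - 485257)*(a(d(-2), -27) + D) = (-230498 - 485257)*(-1/674*(-27) + 200601769323/7156169860) = -715755*(27/674 + 200601769323/7156169860) = -715755*67699404554961/2411629242820 = -9691237461447222111/482325848564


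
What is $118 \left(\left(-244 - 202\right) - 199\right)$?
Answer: $-76110$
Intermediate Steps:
$118 \left(\left(-244 - 202\right) - 199\right) = 118 \left(-446 - 199\right) = 118 \left(-645\right) = -76110$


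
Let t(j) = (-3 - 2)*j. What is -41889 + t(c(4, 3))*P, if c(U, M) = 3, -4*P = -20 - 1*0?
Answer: -41964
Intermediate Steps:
P = 5 (P = -(-20 - 1*0)/4 = -(-20 + 0)/4 = -¼*(-20) = 5)
t(j) = -5*j
-41889 + t(c(4, 3))*P = -41889 - 5*3*5 = -41889 - 15*5 = -41889 - 75 = -41964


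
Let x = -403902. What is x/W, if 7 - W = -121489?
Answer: -201951/60748 ≈ -3.3244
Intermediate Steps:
W = 121496 (W = 7 - 1*(-121489) = 7 + 121489 = 121496)
x/W = -403902/121496 = -403902*1/121496 = -201951/60748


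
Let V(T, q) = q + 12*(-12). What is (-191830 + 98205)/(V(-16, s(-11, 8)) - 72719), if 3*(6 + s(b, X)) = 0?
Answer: 93625/72869 ≈ 1.2848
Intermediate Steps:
s(b, X) = -6 (s(b, X) = -6 + (⅓)*0 = -6 + 0 = -6)
V(T, q) = -144 + q (V(T, q) = q - 144 = -144 + q)
(-191830 + 98205)/(V(-16, s(-11, 8)) - 72719) = (-191830 + 98205)/((-144 - 6) - 72719) = -93625/(-150 - 72719) = -93625/(-72869) = -93625*(-1/72869) = 93625/72869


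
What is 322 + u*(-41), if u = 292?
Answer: -11650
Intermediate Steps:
322 + u*(-41) = 322 + 292*(-41) = 322 - 11972 = -11650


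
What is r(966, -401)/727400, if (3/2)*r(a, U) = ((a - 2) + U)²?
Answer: 316969/1091100 ≈ 0.29050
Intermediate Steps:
r(a, U) = 2*(-2 + U + a)²/3 (r(a, U) = 2*((a - 2) + U)²/3 = 2*((-2 + a) + U)²/3 = 2*(-2 + U + a)²/3)
r(966, -401)/727400 = (2*(-2 - 401 + 966)²/3)/727400 = ((⅔)*563²)*(1/727400) = ((⅔)*316969)*(1/727400) = (633938/3)*(1/727400) = 316969/1091100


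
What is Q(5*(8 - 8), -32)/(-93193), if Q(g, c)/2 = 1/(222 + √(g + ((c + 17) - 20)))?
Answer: -444/4596185567 + 2*I*√35/4596185567 ≈ -9.6602e-8 + 2.5743e-9*I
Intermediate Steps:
Q(g, c) = 2/(222 + √(-3 + c + g)) (Q(g, c) = 2/(222 + √(g + ((c + 17) - 20))) = 2/(222 + √(g + ((17 + c) - 20))) = 2/(222 + √(g + (-3 + c))) = 2/(222 + √(-3 + c + g)))
Q(5*(8 - 8), -32)/(-93193) = (2/(222 + √(-3 - 32 + 5*(8 - 8))))/(-93193) = (2/(222 + √(-3 - 32 + 5*0)))*(-1/93193) = (2/(222 + √(-3 - 32 + 0)))*(-1/93193) = (2/(222 + √(-35)))*(-1/93193) = (2/(222 + I*√35))*(-1/93193) = -2/(93193*(222 + I*√35))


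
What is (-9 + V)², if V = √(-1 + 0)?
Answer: (9 - I)² ≈ 80.0 - 18.0*I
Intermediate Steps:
V = I (V = √(-1) = I ≈ 1.0*I)
(-9 + V)² = (-9 + I)²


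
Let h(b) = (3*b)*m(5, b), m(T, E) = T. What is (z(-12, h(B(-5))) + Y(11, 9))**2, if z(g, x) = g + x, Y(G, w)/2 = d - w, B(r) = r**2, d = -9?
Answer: 106929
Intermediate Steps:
Y(G, w) = -18 - 2*w (Y(G, w) = 2*(-9 - w) = -18 - 2*w)
h(b) = 15*b (h(b) = (3*b)*5 = 15*b)
(z(-12, h(B(-5))) + Y(11, 9))**2 = ((-12 + 15*(-5)**2) + (-18 - 2*9))**2 = ((-12 + 15*25) + (-18 - 18))**2 = ((-12 + 375) - 36)**2 = (363 - 36)**2 = 327**2 = 106929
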